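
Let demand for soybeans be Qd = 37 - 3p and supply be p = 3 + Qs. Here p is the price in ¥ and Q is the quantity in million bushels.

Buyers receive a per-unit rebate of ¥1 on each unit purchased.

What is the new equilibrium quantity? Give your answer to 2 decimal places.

Original equilibrium: 37 - 3p = p - 3 gives 40 = 4p, so p = 10 and Q = 7.
Since buyers' out-of-pocket price is the market price minus the rebate, the effective demand curve becomes Qd = 40 - 3p.
Setting them equal: 40 - 3p = p - 3 → 43 = 4p, so p = 10.75 and Q = 7.75.

7.75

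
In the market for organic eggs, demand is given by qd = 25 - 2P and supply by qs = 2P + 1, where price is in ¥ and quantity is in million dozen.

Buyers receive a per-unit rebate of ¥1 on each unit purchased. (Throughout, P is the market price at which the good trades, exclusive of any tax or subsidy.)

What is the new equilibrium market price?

6.5

Original equilibrium: 25 - 2P = 2P + 1 gives 24 = 4P, so P = 6 and q = 13.
Since buyers' out-of-pocket price is the market price minus the rebate, the effective demand curve becomes qd = 27 - 2P.
Setting them equal: 27 - 2P = 2P + 1 → 26 = 4P, so P = 6.5 and q = 14.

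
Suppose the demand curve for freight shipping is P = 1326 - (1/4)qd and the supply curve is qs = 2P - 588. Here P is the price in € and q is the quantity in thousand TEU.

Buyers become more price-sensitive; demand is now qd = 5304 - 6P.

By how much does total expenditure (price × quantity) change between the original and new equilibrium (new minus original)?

-699429.5

Solve the original market: 5304 - 4P = 2P - 588, hence P = 982 and q = 1376.
With the change applied: demand qd = 5304 - 6P, supply qs = 2P - 588.
Clearing the new market: 5304 - 6P = 2P - 588, so P = 736.5 and q = 885.
Expenditure moves from 982×1376 = 1351232 to 736.5×885 = 651802.5; change = -699429.5.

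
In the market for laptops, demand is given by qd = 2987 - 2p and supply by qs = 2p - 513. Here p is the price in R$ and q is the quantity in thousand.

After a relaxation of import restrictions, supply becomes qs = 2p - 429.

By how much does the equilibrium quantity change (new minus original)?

+42

Before the shock: 2987 - 2p = 2p - 513 ⇒ 3500 = 4p ⇒ p = 875, q = 1237.
The shock moves the curves to qd = 2987 - 2p and qs = 2p - 429.
Equate the new curves: 2987 - 2p = 2p - 429, giving 3416 = 4p, p = 854, q = 1279.
Δq = 1279 − 1237 = +42.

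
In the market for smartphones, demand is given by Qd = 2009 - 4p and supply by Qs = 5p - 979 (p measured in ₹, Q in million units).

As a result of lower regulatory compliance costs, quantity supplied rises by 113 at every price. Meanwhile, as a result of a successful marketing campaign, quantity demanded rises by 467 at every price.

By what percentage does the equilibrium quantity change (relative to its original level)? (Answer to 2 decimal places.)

Before the shock: 2009 - 4p = 5p - 979 ⇒ 2988 = 9p ⇒ p = 332, Q = 681.
The new curves are Qd = 2476 - 4p (demand) and Qs = 5p - 866 (supply).
New equilibrium: 2476 - 4p = 5p - 866 ⇒ 3342 = 9p ⇒ p = 1114/3 ≈ 371.3333, Q = 2972/3 ≈ 990.6667.
%ΔQ = (990.6667 − 681) / 681 × 100 = +45.47%.

+45.47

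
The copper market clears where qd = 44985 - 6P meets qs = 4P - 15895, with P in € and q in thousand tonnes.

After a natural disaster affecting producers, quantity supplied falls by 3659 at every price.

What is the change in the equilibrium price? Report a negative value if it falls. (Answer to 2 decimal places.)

+365.90

Before the shock: 44985 - 6P = 4P - 15895 ⇒ 60880 = 10P ⇒ P = 6088, q = 8457.
After the shift, demand is qd = 44985 - 6P and supply is qs = 4P - 19554.
Setting them equal: 44985 - 6P = 4P - 19554 → 64539 = 10P, so P = 6453.9 and q = 6261.6.
ΔP = 6453.9 − 6088 = +365.90.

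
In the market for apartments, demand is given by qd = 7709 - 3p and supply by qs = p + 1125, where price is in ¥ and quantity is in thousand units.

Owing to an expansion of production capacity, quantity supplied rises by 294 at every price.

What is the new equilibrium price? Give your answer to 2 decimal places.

1572.50

Initially, 7709 - 3p = p + 1125, so 6584 = 4p and p = 1646, q = 2771.
The new curves are qd = 7709 - 3p (demand) and qs = p + 1419 (supply).
Clearing the new market: 7709 - 3p = p + 1419, so p = 1572.5 and q = 2991.5.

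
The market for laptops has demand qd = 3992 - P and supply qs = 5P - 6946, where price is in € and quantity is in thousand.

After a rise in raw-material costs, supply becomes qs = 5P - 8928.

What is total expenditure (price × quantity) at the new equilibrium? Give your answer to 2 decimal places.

3959262.22

Before the shock: 3992 - P = 5P - 6946 ⇒ 10938 = 6P ⇒ P = 1823, q = 2169.
The new curves are qd = 3992 - P (demand) and qs = 5P - 8928 (supply).
Equate the new curves: 3992 - P = 5P - 8928, giving 12920 = 6P, P = 6460/3 ≈ 2153.3333, q = 5516/3 ≈ 1838.6667.
New expenditure = 2153.3333 × 1838.6667 = 3959262.22.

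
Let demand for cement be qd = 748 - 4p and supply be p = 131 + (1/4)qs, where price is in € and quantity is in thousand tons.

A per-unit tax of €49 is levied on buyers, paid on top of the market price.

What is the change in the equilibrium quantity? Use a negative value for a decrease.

Before the shock: 748 - 4p = 4p - 524 ⇒ 1272 = 8p ⇒ p = 159, q = 112.
Since buyers pay the price plus the tax, the effective demand curve becomes qd = 552 - 4p.
Clearing the new market: 552 - 4p = 4p - 524, so p = 134.5 and q = 14.
Δq = 14 − 112 = -98.

-98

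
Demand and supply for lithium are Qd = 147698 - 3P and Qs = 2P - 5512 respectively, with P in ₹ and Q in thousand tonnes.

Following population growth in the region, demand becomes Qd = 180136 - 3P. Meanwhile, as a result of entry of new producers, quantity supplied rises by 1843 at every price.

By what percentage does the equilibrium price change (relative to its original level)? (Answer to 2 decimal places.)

+19.97

Original equilibrium: 147698 - 3P = 2P - 5512 gives 153210 = 5P, so P = 30642 and Q = 55772.
The new curves are Qd = 180136 - 3P (demand) and Qs = 2P - 3669 (supply).
Equate the new curves: 180136 - 3P = 2P - 3669, giving 183805 = 5P, P = 36761, Q = 69853.
%ΔP = (36761 − 30642) / 30642 × 100 = +19.97%.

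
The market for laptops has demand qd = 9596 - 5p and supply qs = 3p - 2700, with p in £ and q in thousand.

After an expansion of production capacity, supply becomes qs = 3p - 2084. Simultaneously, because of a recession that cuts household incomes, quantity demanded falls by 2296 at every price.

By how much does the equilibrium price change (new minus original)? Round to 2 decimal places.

-364.00

Before the shock: 9596 - 5p = 3p - 2700 ⇒ 12296 = 8p ⇒ p = 1537, q = 1911.
With the change applied: demand qd = 7300 - 5p, supply qs = 3p - 2084.
Setting them equal: 7300 - 5p = 3p - 2084 → 9384 = 8p, so p = 1173 and q = 1435.
Δp = 1173 − 1537 = -364.00.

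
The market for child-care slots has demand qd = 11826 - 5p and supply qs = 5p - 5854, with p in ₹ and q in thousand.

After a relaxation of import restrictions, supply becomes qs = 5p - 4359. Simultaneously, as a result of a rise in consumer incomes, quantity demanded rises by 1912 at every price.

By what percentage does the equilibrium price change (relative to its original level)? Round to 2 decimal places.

+2.36

Initially, 11826 - 5p = 5p - 5854, so 17680 = 10p and p = 1768, q = 2986.
With the change applied: demand qd = 13738 - 5p, supply qs = 5p - 4359.
New equilibrium: 13738 - 5p = 5p - 4359 ⇒ 18097 = 10p ⇒ p = 1809.7, q = 4689.5.
%Δp = (1809.7 − 1768) / 1768 × 100 = +2.36%.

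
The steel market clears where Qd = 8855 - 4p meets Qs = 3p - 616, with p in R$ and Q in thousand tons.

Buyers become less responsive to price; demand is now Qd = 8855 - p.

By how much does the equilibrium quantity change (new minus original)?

+3044.25

Initially, 8855 - 4p = 3p - 616, so 9471 = 7p and p = 1353, Q = 3443.
With the change applied: demand Qd = 8855 - p, supply Qs = 3p - 616.
New equilibrium: 8855 - p = 3p - 616 ⇒ 9471 = 4p ⇒ p = 2367.75, Q = 6487.25.
ΔQ = 6487.25 − 3443 = +3044.25.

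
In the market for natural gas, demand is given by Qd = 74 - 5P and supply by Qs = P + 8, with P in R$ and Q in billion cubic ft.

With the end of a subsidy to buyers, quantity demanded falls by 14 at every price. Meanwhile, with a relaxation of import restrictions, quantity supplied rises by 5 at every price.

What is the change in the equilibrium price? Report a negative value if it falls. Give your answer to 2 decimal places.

Before the shock: 74 - 5P = P + 8 ⇒ 66 = 6P ⇒ P = 11, Q = 19.
The new curves are Qd = 60 - 5P (demand) and Qs = P + 13 (supply).
Setting them equal: 60 - 5P = P + 13 → 47 = 6P, so P = 47/6 ≈ 7.8333 and Q = 125/6 ≈ 20.8333.
ΔP = 7.8333 − 11 = -3.17.

-3.17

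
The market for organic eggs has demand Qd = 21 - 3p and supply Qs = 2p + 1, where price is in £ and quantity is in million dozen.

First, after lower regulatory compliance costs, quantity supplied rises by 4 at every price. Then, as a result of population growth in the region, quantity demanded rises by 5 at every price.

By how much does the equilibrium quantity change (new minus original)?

Original equilibrium: 21 - 3p = 2p + 1 gives 20 = 5p, so p = 4 and Q = 9.
With the change applied: demand Qd = 26 - 3p, supply Qs = 2p + 5.
Clearing the new market: 26 - 3p = 2p + 5, so p = 4.2 and Q = 13.4.
ΔQ = 13.4 − 9 = +4.4.

+4.4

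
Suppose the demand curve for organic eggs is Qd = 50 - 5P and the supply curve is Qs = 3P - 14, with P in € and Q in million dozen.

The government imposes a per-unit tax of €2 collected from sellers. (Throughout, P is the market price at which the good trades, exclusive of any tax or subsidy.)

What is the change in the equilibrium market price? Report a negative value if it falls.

+0.75

Before the shock: 50 - 5P = 3P - 14 ⇒ 64 = 8P ⇒ P = 8, Q = 10.
Since sellers keep the price net of the tax, the effective supply curve becomes Qs = 3P - 20.
Equate the new curves: 50 - 5P = 3P - 20, giving 70 = 8P, P = 8.75, Q = 6.25.
ΔP = 8.75 − 8 = +0.75.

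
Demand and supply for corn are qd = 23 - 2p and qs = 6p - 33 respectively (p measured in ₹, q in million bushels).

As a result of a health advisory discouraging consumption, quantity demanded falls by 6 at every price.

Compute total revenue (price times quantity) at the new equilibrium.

Initially, 23 - 2p = 6p - 33, so 56 = 8p and p = 7, q = 9.
With the change applied: demand qd = 17 - 2p, supply qs = 6p - 33.
Clearing the new market: 17 - 2p = 6p - 33, so p = 6.25 and q = 4.5.
New expenditure = 6.25 × 4.5 = 28.125.

28.125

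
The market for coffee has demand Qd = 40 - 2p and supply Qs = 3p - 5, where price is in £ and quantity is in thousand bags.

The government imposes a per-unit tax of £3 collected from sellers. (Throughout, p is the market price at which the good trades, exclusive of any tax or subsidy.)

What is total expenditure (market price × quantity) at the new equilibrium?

198.72

Initially, 40 - 2p = 3p - 5, so 45 = 5p and p = 9, Q = 22.
Since sellers keep the price net of the tax, the effective supply curve becomes Qs = 3p - 14.
Clearing the new market: 40 - 2p = 3p - 14, so p = 10.8 and Q = 18.4.
New expenditure = 10.8 × 18.4 = 198.72.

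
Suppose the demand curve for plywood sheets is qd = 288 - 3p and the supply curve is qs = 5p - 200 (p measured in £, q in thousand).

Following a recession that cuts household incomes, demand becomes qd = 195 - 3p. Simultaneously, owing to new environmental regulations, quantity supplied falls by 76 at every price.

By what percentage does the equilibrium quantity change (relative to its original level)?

Before the shock: 288 - 3p = 5p - 200 ⇒ 488 = 8p ⇒ p = 61, q = 105.
The shock moves the curves to qd = 195 - 3p and qs = 5p - 276.
Equate the new curves: 195 - 3p = 5p - 276, giving 471 = 8p, p = 58.875, q = 18.375.
%Δq = (18.375 − 105) / 105 × 100 = -82.5%.

-82.5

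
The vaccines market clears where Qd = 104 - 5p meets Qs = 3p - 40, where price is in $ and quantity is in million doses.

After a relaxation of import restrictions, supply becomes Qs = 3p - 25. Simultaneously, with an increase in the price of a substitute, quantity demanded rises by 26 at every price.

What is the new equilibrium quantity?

33.125

Initially, 104 - 5p = 3p - 40, so 144 = 8p and p = 18, Q = 14.
After the shift, demand is Qd = 130 - 5p and supply is Qs = 3p - 25.
Clearing the new market: 130 - 5p = 3p - 25, so p = 19.375 and Q = 33.125.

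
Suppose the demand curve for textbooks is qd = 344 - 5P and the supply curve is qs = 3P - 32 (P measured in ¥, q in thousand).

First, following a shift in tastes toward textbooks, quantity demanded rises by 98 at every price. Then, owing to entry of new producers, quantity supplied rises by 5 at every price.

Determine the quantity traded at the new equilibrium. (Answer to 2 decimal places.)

Before the shock: 344 - 5P = 3P - 32 ⇒ 376 = 8P ⇒ P = 47, q = 109.
The shock moves the curves to qd = 442 - 5P and qs = 3P - 27.
Equate the new curves: 442 - 5P = 3P - 27, giving 469 = 8P, P = 58.625, q = 148.875.

148.88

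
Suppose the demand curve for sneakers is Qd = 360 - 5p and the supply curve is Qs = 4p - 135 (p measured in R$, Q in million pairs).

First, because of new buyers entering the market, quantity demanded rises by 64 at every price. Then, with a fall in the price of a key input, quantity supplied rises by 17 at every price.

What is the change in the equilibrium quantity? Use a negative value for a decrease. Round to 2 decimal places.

Solve the original market: 360 - 5p = 4p - 135, hence p = 55 and Q = 85.
After the shift, demand is Qd = 424 - 5p and supply is Qs = 4p - 118.
Clearing the new market: 424 - 5p = 4p - 118, so p = 542/9 ≈ 60.2222 and Q = 1106/9 ≈ 122.8889.
ΔQ = 122.8889 − 85 = +37.89.

+37.89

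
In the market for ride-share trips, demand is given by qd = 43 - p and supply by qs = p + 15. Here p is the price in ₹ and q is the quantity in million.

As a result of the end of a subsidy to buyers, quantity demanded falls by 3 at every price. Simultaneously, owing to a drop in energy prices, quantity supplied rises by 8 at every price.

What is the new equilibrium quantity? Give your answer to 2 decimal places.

Initially, 43 - p = p + 15, so 28 = 2p and p = 14, q = 29.
After the shift, demand is qd = 40 - p and supply is qs = p + 23.
New equilibrium: 40 - p = p + 23 ⇒ 17 = 2p ⇒ p = 8.5, q = 31.5.

31.50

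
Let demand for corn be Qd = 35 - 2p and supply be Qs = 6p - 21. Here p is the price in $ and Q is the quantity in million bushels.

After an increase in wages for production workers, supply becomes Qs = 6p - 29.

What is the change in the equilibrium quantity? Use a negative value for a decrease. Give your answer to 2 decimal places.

Solve the original market: 35 - 2p = 6p - 21, hence p = 7 and Q = 21.
With the change applied: demand Qd = 35 - 2p, supply Qs = 6p - 29.
Clearing the new market: 35 - 2p = 6p - 29, so p = 8 and Q = 19.
ΔQ = 19 − 21 = -2.00.

-2.00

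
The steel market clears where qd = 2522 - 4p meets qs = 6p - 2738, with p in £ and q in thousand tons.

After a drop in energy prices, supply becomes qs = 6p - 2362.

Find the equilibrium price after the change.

Original equilibrium: 2522 - 4p = 6p - 2738 gives 5260 = 10p, so p = 526 and q = 418.
The shock moves the curves to qd = 2522 - 4p and qs = 6p - 2362.
Clearing the new market: 2522 - 4p = 6p - 2362, so p = 488.4 and q = 568.4.

488.4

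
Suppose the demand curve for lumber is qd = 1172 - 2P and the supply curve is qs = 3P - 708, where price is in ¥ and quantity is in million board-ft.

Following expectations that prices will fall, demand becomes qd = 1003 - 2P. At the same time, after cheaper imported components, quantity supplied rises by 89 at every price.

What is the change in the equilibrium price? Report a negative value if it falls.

-51.6

Solve the original market: 1172 - 2P = 3P - 708, hence P = 376 and q = 420.
The shock moves the curves to qd = 1003 - 2P and qs = 3P - 619.
Clearing the new market: 1003 - 2P = 3P - 619, so P = 324.4 and q = 354.2.
ΔP = 324.4 − 376 = -51.6.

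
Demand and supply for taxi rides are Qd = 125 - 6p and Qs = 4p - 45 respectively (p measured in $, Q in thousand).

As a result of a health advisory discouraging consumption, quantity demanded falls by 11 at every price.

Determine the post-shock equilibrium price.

15.9

Before the shock: 125 - 6p = 4p - 45 ⇒ 170 = 10p ⇒ p = 17, Q = 23.
The shock moves the curves to Qd = 114 - 6p and Qs = 4p - 45.
Setting them equal: 114 - 6p = 4p - 45 → 159 = 10p, so p = 15.9 and Q = 18.6.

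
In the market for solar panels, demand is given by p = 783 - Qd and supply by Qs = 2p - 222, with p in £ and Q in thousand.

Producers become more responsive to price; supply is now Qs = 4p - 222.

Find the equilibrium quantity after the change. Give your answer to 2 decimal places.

582.00

Original equilibrium: 783 - p = 2p - 222 gives 1005 = 3p, so p = 335 and Q = 448.
After the shift, demand is Qd = 783 - p and supply is Qs = 4p - 222.
Setting them equal: 783 - p = 4p - 222 → 1005 = 5p, so p = 201 and Q = 582.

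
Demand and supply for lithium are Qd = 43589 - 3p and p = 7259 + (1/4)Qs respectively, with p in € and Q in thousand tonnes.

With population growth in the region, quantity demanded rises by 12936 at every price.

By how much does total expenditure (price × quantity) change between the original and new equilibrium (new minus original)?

Solve the original market: 43589 - 3p = 4p - 29036, hence p = 10375 and Q = 12464.
The new curves are Qd = 56525 - 3p (demand) and Qs = 4p - 29036 (supply).
New equilibrium: 56525 - 3p = 4p - 29036 ⇒ 85561 = 7p ⇒ p = 12223, Q = 19856.
Expenditure moves from 10375×12464 = 129314000 to 12223×19856 = 242699888; change = +113385888.

+113385888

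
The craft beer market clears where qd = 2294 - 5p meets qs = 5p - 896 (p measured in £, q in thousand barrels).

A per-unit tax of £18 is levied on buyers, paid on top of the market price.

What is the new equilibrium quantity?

654

Solve the original market: 2294 - 5p = 5p - 896, hence p = 319 and q = 699.
Since buyers pay the price plus the tax, the effective demand curve becomes qd = 2204 - 5p.
Setting them equal: 2204 - 5p = 5p - 896 → 3100 = 10p, so p = 310 and q = 654.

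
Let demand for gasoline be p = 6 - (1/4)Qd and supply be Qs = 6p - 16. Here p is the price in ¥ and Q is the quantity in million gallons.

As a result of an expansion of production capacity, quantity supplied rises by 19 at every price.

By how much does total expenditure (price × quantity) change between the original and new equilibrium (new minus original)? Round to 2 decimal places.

+0.76

Initially, 24 - 4p = 6p - 16, so 40 = 10p and p = 4, Q = 8.
With the change applied: demand Qd = 24 - 4p, supply Qs = 6p + 3.
Setting them equal: 24 - 4p = 6p + 3 → 21 = 10p, so p = 2.1 and Q = 15.6.
Expenditure moves from 4×8 = 32 to 2.1×15.6 = 32.76; change = +0.76.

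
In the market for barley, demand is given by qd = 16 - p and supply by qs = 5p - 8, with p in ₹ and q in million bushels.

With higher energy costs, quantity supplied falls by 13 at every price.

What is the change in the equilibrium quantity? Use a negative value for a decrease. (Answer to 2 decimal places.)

-2.17

Before the shock: 16 - p = 5p - 8 ⇒ 24 = 6p ⇒ p = 4, q = 12.
The new curves are qd = 16 - p (demand) and qs = 5p - 21 (supply).
Clearing the new market: 16 - p = 5p - 21, so p = 37/6 ≈ 6.1667 and q = 59/6 ≈ 9.8333.
Δq = 9.8333 − 12 = -2.17.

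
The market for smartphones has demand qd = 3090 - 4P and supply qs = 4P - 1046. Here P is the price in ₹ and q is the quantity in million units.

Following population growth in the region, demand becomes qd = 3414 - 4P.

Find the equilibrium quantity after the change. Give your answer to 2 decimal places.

1184.00

Initially, 3090 - 4P = 4P - 1046, so 4136 = 8P and P = 517, q = 1022.
The shock moves the curves to qd = 3414 - 4P and qs = 4P - 1046.
Equate the new curves: 3414 - 4P = 4P - 1046, giving 4460 = 8P, P = 557.5, q = 1184.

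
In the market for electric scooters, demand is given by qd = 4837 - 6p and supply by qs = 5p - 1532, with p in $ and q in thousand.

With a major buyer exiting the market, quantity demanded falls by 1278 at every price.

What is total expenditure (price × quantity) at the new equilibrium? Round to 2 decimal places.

Initially, 4837 - 6p = 5p - 1532, so 6369 = 11p and p = 579, q = 1363.
The new curves are qd = 3559 - 6p (demand) and qs = 5p - 1532 (supply).
Setting them equal: 3559 - 6p = 5p - 1532 → 5091 = 11p, so p = 5091/11 ≈ 462.8182 and q = 8603/11 ≈ 782.0909.
New expenditure = 462.8182 × 782.0909 = 361965.89.

361965.89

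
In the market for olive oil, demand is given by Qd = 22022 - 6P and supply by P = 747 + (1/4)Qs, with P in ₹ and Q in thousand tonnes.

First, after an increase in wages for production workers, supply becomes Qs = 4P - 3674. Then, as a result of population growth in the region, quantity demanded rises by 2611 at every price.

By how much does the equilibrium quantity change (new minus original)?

+632.8

Solve the original market: 22022 - 6P = 4P - 2988, hence P = 2501 and Q = 7016.
With the change applied: demand Qd = 24633 - 6P, supply Qs = 4P - 3674.
Setting them equal: 24633 - 6P = 4P - 3674 → 28307 = 10P, so P = 2830.7 and Q = 7648.8.
ΔQ = 7648.8 − 7016 = +632.8.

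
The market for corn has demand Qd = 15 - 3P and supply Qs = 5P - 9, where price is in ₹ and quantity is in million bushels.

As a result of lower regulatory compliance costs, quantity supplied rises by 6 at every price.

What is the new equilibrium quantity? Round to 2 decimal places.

8.25

Before the shock: 15 - 3P = 5P - 9 ⇒ 24 = 8P ⇒ P = 3, Q = 6.
The new curves are Qd = 15 - 3P (demand) and Qs = 5P - 3 (supply).
New equilibrium: 15 - 3P = 5P - 3 ⇒ 18 = 8P ⇒ P = 2.25, Q = 8.25.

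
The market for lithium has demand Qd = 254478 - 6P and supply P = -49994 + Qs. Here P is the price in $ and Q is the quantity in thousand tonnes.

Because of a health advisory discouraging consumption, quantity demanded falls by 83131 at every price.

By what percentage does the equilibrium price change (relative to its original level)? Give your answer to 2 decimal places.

-40.65

Original equilibrium: 254478 - 6P = P + 49994 gives 204484 = 7P, so P = 29212 and Q = 79206.
The shock moves the curves to Qd = 171347 - 6P and Qs = P + 49994.
Clearing the new market: 171347 - 6P = P + 49994, so P = 121353/7 ≈ 17336.1429 and Q = 471311/7 ≈ 67330.1429.
%ΔP = (17336.1429 − 29212) / 29212 × 100 = -40.65%.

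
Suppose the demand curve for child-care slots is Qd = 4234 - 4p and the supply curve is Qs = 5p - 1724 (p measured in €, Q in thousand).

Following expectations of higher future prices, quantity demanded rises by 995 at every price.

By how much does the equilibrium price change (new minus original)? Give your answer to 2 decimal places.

+110.56

Initially, 4234 - 4p = 5p - 1724, so 5958 = 9p and p = 662, Q = 1586.
The shock moves the curves to Qd = 5229 - 4p and Qs = 5p - 1724.
Equate the new curves: 5229 - 4p = 5p - 1724, giving 6953 = 9p, p = 6953/9 ≈ 772.5556, Q = 19249/9 ≈ 2138.7778.
Δp = 772.5556 − 662 = +110.56.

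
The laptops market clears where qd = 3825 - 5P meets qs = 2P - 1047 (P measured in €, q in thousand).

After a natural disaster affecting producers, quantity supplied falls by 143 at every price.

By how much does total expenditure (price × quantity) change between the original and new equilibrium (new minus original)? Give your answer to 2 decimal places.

Original equilibrium: 3825 - 5P = 2P - 1047 gives 4872 = 7P, so P = 696 and q = 345.
After the shift, demand is qd = 3825 - 5P and supply is qs = 2P - 1190.
Clearing the new market: 3825 - 5P = 2P - 1190, so P = 5015/7 ≈ 716.4286 and q = 1700/7 ≈ 242.8571.
Expenditure moves from 696×345 = 240120 to 716.4286×242.8571 = 173989.7959; change = -66130.20.

-66130.20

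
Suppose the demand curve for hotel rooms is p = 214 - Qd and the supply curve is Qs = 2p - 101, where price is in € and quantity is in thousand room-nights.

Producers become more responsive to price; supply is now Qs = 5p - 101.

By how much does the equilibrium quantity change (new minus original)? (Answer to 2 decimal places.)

Before the shock: 214 - p = 2p - 101 ⇒ 315 = 3p ⇒ p = 105, Q = 109.
The shock moves the curves to Qd = 214 - p and Qs = 5p - 101.
Clearing the new market: 214 - p = 5p - 101, so p = 52.5 and Q = 161.5.
ΔQ = 161.5 − 109 = +52.50.

+52.50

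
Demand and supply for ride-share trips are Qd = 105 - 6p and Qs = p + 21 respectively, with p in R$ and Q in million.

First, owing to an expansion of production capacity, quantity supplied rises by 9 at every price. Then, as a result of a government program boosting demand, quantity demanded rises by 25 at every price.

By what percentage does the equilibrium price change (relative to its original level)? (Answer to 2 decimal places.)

Initially, 105 - 6p = p + 21, so 84 = 7p and p = 12, Q = 33.
The shock moves the curves to Qd = 130 - 6p and Qs = p + 30.
Equate the new curves: 130 - 6p = p + 30, giving 100 = 7p, p = 100/7 ≈ 14.2857, Q = 310/7 ≈ 44.2857.
%Δp = (14.2857 − 12) / 12 × 100 = +19.05%.

+19.05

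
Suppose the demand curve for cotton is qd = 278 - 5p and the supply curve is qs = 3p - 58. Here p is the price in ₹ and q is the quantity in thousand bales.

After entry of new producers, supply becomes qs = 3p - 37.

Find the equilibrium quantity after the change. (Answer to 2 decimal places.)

81.13

Before the shock: 278 - 5p = 3p - 58 ⇒ 336 = 8p ⇒ p = 42, q = 68.
The new curves are qd = 278 - 5p (demand) and qs = 3p - 37 (supply).
Clearing the new market: 278 - 5p = 3p - 37, so p = 39.375 and q = 81.125.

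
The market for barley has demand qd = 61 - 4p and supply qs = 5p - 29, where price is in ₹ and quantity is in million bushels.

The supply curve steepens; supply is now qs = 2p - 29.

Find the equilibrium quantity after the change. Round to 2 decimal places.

Initially, 61 - 4p = 5p - 29, so 90 = 9p and p = 10, q = 21.
After the shift, demand is qd = 61 - 4p and supply is qs = 2p - 29.
Equate the new curves: 61 - 4p = 2p - 29, giving 90 = 6p, p = 15, q = 1.

1.00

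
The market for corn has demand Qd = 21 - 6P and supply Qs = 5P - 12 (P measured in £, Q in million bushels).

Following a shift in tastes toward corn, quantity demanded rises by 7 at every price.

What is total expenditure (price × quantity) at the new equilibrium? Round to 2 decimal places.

Before the shock: 21 - 6P = 5P - 12 ⇒ 33 = 11P ⇒ P = 3, Q = 3.
With the change applied: demand Qd = 28 - 6P, supply Qs = 5P - 12.
Equate the new curves: 28 - 6P = 5P - 12, giving 40 = 11P, P = 40/11 ≈ 3.6364, Q = 68/11 ≈ 6.1818.
New expenditure = 3.6364 × 6.1818 = 22.48.

22.48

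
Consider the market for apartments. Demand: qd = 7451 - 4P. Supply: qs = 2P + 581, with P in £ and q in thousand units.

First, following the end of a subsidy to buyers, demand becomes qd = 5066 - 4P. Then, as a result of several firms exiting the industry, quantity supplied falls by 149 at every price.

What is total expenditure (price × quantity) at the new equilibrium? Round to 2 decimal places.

1526645.56

Initially, 7451 - 4P = 2P + 581, so 6870 = 6P and P = 1145, q = 2871.
After the shift, demand is qd = 5066 - 4P and supply is qs = 2P + 432.
New equilibrium: 5066 - 4P = 2P + 432 ⇒ 4634 = 6P ⇒ P = 2317/3 ≈ 772.3333, q = 5930/3 ≈ 1976.6667.
New expenditure = 772.3333 × 1976.6667 = 1526645.56.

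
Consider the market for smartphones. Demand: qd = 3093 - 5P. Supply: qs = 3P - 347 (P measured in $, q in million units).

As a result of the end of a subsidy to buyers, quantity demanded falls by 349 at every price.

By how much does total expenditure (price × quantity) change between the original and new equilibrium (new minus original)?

-91705.203125

Original equilibrium: 3093 - 5P = 3P - 347 gives 3440 = 8P, so P = 430 and q = 943.
The shock moves the curves to qd = 2744 - 5P and qs = 3P - 347.
Clearing the new market: 2744 - 5P = 3P - 347, so P = 386.375 and q = 812.125.
Expenditure moves from 430×943 = 405490 to 386.375×812.125 = 313784.796875; change = -91705.203125.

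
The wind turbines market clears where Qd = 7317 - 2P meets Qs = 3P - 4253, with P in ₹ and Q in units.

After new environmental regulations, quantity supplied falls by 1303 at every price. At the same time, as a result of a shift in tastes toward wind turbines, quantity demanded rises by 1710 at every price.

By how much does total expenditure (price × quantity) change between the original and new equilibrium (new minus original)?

Original equilibrium: 7317 - 2P = 3P - 4253 gives 11570 = 5P, so P = 2314 and Q = 2689.
The shock moves the curves to Qd = 9027 - 2P and Qs = 3P - 5556.
New equilibrium: 9027 - 2P = 3P - 5556 ⇒ 14583 = 5P ⇒ P = 2916.6, Q = 3193.8.
Expenditure moves from 2314×2689 = 6222346 to 2916.6×3193.8 = 9315037.08; change = +3092691.08.

+3092691.08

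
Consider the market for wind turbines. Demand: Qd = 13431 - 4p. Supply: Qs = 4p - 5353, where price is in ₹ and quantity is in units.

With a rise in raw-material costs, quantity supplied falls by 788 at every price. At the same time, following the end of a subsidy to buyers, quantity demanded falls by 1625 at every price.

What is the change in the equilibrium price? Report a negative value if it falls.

-104.625

Initially, 13431 - 4p = 4p - 5353, so 18784 = 8p and p = 2348, Q = 4039.
After the shift, demand is Qd = 11806 - 4p and supply is Qs = 4p - 6141.
New equilibrium: 11806 - 4p = 4p - 6141 ⇒ 17947 = 8p ⇒ p = 2243.375, Q = 2832.5.
Δp = 2243.375 − 2348 = -104.625.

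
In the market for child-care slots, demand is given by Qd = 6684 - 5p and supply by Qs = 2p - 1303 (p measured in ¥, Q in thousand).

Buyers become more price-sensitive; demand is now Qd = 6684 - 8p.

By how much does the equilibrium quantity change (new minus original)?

-684.6

Solve the original market: 6684 - 5p = 2p - 1303, hence p = 1141 and Q = 979.
The new curves are Qd = 6684 - 8p (demand) and Qs = 2p - 1303 (supply).
Clearing the new market: 6684 - 8p = 2p - 1303, so p = 798.7 and Q = 294.4.
ΔQ = 294.4 − 979 = -684.6.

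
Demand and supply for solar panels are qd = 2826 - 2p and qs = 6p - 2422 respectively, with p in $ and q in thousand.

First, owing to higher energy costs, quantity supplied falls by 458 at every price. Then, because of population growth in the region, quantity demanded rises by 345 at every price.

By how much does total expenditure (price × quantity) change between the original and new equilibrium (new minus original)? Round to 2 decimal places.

+261074.84

Initially, 2826 - 2p = 6p - 2422, so 5248 = 8p and p = 656, q = 1514.
The shock moves the curves to qd = 3171 - 2p and qs = 6p - 2880.
Equate the new curves: 3171 - 2p = 6p - 2880, giving 6051 = 8p, p = 756.375, q = 1658.25.
Expenditure moves from 656×1514 = 993184 to 756.375×1658.25 = 1254258.84375; change = +261074.84.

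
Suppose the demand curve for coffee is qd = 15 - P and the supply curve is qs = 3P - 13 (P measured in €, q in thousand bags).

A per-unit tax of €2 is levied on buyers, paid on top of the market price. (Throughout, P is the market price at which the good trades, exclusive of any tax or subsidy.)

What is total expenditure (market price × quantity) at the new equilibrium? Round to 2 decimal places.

Before the shock: 15 - P = 3P - 13 ⇒ 28 = 4P ⇒ P = 7, q = 8.
Since buyers pay the price plus the tax, the effective demand curve becomes qd = 13 - P.
Clearing the new market: 13 - P = 3P - 13, so P = 6.5 and q = 6.5.
New expenditure = 6.5 × 6.5 = 42.25.

42.25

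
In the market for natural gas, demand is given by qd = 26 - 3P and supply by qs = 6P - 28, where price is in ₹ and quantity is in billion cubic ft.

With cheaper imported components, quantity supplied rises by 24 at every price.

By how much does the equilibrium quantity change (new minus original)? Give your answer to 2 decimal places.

Initially, 26 - 3P = 6P - 28, so 54 = 9P and P = 6, q = 8.
The shock moves the curves to qd = 26 - 3P and qs = 6P - 4.
Clearing the new market: 26 - 3P = 6P - 4, so P = 10/3 ≈ 3.3333 and q = 16.
Δq = 16 − 8 = +8.00.

+8.00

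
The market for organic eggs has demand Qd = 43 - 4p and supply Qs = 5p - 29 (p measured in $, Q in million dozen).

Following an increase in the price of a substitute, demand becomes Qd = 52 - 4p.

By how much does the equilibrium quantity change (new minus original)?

+5

Before the shock: 43 - 4p = 5p - 29 ⇒ 72 = 9p ⇒ p = 8, Q = 11.
With the change applied: demand Qd = 52 - 4p, supply Qs = 5p - 29.
New equilibrium: 52 - 4p = 5p - 29 ⇒ 81 = 9p ⇒ p = 9, Q = 16.
ΔQ = 16 − 11 = +5.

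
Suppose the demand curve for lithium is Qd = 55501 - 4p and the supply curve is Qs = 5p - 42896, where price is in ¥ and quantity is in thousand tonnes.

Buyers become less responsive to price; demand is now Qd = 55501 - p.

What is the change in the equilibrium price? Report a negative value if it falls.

+5466.5

Before the shock: 55501 - 4p = 5p - 42896 ⇒ 98397 = 9p ⇒ p = 10933, Q = 11769.
After the shift, demand is Qd = 55501 - p and supply is Qs = 5p - 42896.
Setting them equal: 55501 - p = 5p - 42896 → 98397 = 6p, so p = 16399.5 and Q = 39101.5.
Δp = 16399.5 − 10933 = +5466.5.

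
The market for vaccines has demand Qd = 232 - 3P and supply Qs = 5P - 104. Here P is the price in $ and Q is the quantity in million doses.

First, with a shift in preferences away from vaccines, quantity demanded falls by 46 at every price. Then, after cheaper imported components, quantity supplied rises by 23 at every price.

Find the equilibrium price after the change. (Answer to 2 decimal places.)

Before the shock: 232 - 3P = 5P - 104 ⇒ 336 = 8P ⇒ P = 42, Q = 106.
The new curves are Qd = 186 - 3P (demand) and Qs = 5P - 81 (supply).
Clearing the new market: 186 - 3P = 5P - 81, so P = 33.375 and Q = 85.875.

33.38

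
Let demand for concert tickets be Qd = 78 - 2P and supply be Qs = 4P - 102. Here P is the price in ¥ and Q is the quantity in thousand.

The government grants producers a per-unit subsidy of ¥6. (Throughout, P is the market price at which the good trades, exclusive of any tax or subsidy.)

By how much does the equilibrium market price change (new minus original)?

Initially, 78 - 2P = 4P - 102, so 180 = 6P and P = 30, Q = 18.
Since sellers receive the price plus the subsidy, the effective supply curve becomes Qs = 4P - 78.
New equilibrium: 78 - 2P = 4P - 78 ⇒ 156 = 6P ⇒ P = 26, Q = 26.
ΔP = 26 − 30 = -4.

-4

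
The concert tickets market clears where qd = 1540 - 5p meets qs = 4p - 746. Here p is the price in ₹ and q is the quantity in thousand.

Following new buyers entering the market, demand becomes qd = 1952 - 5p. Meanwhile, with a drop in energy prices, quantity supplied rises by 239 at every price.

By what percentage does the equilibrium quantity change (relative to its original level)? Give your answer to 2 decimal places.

+117.00

Original equilibrium: 1540 - 5p = 4p - 746 gives 2286 = 9p, so p = 254 and q = 270.
The new curves are qd = 1952 - 5p (demand) and qs = 4p - 507 (supply).
Clearing the new market: 1952 - 5p = 4p - 507, so p = 2459/9 ≈ 273.2222 and q = 5273/9 ≈ 585.8889.
%Δq = (585.8889 − 270) / 270 × 100 = +117.00%.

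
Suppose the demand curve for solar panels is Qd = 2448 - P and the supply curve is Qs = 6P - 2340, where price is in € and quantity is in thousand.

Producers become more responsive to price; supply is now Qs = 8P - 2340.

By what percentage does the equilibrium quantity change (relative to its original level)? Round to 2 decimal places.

Solve the original market: 2448 - P = 6P - 2340, hence P = 684 and Q = 1764.
With the change applied: demand Qd = 2448 - P, supply Qs = 8P - 2340.
Clearing the new market: 2448 - P = 8P - 2340, so P = 532 and Q = 1916.
%ΔQ = (1916 − 1764) / 1764 × 100 = +8.62%.

+8.62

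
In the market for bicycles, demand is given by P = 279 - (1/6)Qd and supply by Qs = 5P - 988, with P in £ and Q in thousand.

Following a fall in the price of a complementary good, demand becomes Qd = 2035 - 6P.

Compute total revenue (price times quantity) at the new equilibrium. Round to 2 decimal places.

Before the shock: 1674 - 6P = 5P - 988 ⇒ 2662 = 11P ⇒ P = 242, Q = 222.
After the shift, demand is Qd = 2035 - 6P and supply is Qs = 5P - 988.
Equate the new curves: 2035 - 6P = 5P - 988, giving 3023 = 11P, P = 3023/11 ≈ 274.8182, Q = 4247/11 ≈ 386.0909.
New expenditure = 274.8182 × 386.0909 = 106104.80.

106104.80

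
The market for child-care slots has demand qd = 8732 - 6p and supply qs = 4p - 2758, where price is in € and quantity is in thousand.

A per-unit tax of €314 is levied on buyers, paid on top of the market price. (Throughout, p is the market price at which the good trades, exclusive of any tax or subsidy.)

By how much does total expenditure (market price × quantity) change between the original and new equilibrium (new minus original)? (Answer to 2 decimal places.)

-1070187.36

Initially, 8732 - 6p = 4p - 2758, so 11490 = 10p and p = 1149, q = 1838.
Since buyers pay the price plus the tax, the effective demand curve becomes qd = 6848 - 6p.
Setting them equal: 6848 - 6p = 4p - 2758 → 9606 = 10p, so p = 960.6 and q = 1084.4.
Expenditure moves from 1149×1838 = 2111862 to 960.6×1084.4 = 1041674.64; change = -1070187.36.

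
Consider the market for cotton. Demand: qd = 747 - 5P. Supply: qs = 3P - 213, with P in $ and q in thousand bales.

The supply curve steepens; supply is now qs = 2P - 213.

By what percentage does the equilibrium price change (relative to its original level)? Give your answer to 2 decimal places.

Initially, 747 - 5P = 3P - 213, so 960 = 8P and P = 120, q = 147.
With the change applied: demand qd = 747 - 5P, supply qs = 2P - 213.
New equilibrium: 747 - 5P = 2P - 213 ⇒ 960 = 7P ⇒ P = 960/7 ≈ 137.1429, q = 429/7 ≈ 61.2857.
%ΔP = (137.1429 − 120) / 120 × 100 = +14.29%.

+14.29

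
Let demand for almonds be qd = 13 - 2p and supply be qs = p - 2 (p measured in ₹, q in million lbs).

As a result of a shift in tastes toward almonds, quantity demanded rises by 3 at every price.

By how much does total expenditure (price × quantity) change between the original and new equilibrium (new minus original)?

+9

Before the shock: 13 - 2p = p - 2 ⇒ 15 = 3p ⇒ p = 5, q = 3.
The shock moves the curves to qd = 16 - 2p and qs = p - 2.
New equilibrium: 16 - 2p = p - 2 ⇒ 18 = 3p ⇒ p = 6, q = 4.
Expenditure moves from 5×3 = 15 to 6×4 = 24; change = +9.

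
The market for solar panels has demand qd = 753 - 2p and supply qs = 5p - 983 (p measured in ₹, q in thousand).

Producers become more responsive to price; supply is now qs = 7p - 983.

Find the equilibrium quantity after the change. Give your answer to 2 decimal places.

Before the shock: 753 - 2p = 5p - 983 ⇒ 1736 = 7p ⇒ p = 248, q = 257.
The new curves are qd = 753 - 2p (demand) and qs = 7p - 983 (supply).
New equilibrium: 753 - 2p = 7p - 983 ⇒ 1736 = 9p ⇒ p = 1736/9 ≈ 192.8889, q = 3305/9 ≈ 367.2222.

367.22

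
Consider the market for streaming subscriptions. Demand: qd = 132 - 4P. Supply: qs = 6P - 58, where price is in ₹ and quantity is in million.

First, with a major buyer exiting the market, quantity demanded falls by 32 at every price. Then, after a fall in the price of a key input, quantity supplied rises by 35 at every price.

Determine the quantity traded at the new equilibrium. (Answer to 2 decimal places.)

50.80

Before the shock: 132 - 4P = 6P - 58 ⇒ 190 = 10P ⇒ P = 19, q = 56.
After the shift, demand is qd = 100 - 4P and supply is qs = 6P - 23.
Setting them equal: 100 - 4P = 6P - 23 → 123 = 10P, so P = 12.3 and q = 50.8.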